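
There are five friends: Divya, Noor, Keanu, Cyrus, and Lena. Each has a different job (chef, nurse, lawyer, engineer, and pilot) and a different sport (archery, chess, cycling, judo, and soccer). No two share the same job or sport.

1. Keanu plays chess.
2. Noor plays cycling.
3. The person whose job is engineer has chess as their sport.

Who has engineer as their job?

With clues 1–3, Cyrus, Divya, Lena, and Noor are impossible for the one with job engineer.
That leaves Keanu.

Keanu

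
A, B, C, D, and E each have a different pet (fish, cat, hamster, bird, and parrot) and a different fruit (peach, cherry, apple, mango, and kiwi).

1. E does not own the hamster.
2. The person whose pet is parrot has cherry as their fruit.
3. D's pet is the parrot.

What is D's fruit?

cherry

With clues 1–3, apple, kiwi, mango, and peach are impossible for D's fruit.
That leaves cherry.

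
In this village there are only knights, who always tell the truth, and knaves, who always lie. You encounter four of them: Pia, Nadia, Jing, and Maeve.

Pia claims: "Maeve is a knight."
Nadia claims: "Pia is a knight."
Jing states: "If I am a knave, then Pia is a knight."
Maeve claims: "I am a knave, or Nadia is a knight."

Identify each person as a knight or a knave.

Consider Pia. Suppose Pia is a knave.
Then no assignment of the remaining roles makes every statement match its speaker's type — contradiction.
So Pia is a knight.
With that fixed, Nadia's statement is true, so Nadia is a knight.
With that fixed, Jing's statement is true, so Jing is a knight.
With that fixed, Maeve's statement is true, so Maeve is a knight.

Pia: knight, Nadia: knight, Jing: knight, Maeve: knight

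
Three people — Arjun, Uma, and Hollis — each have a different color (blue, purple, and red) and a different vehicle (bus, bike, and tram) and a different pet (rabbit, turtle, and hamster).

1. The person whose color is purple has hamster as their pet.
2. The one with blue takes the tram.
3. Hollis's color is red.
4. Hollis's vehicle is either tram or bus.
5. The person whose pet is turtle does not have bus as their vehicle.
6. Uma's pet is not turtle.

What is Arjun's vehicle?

With clues 1–4, bus is impossible for Arjun's vehicle.
With clues 1–6, bike is impossible for Arjun's vehicle.
That leaves tram.

tram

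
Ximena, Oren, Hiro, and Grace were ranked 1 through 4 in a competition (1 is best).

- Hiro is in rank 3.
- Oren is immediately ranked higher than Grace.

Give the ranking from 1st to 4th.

From clue 1: Hiro → rank 3.
From clues 1–2: Oren → rank 1, Grace → rank 2, Ximena → rank 4.

Oren, Grace, Hiro, Ximena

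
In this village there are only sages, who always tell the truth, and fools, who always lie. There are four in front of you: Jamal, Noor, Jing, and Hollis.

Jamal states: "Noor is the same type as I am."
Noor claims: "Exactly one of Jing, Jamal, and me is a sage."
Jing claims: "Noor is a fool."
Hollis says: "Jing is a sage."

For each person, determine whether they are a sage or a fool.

Consider Jamal. Suppose Jamal is a sage.
Then no assignment of the remaining roles makes every statement match its speaker's type — contradiction.
So Jamal is a fool.
Consider Noor. Suppose Noor is a fool.
Then Jamal's statement comes out true, contradicting Jamal being a fool.
So Noor is a sage.
With that fixed, Jing's statement is false, so Jing is a fool.
With that fixed, Hollis's statement is false, so Hollis is a fool.

Jamal: fool, Noor: sage, Jing: fool, Hollis: fool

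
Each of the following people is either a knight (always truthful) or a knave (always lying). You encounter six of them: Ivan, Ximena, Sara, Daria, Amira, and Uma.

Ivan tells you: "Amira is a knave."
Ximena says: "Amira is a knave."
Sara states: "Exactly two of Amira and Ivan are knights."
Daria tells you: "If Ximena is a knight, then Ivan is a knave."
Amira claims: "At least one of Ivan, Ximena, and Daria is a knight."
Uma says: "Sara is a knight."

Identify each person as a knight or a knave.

Consider Ivan. Suppose Ivan is a knight.
Then no assignment of the remaining roles makes every statement match its speaker's type — contradiction.
So Ivan is a knave.
With that fixed, Sara's statement is false, so Sara is a knave.
With that fixed, Daria's statement is true, so Daria is a knight.
With that fixed, Amira's statement is true, so Amira is a knight.
With that fixed, Uma's statement is false, so Uma is a knave.
With that fixed, Ximena's statement is false, so Ximena is a knave.

Ivan: knave, Ximena: knave, Sara: knave, Daria: knight, Amira: knight, Uma: knave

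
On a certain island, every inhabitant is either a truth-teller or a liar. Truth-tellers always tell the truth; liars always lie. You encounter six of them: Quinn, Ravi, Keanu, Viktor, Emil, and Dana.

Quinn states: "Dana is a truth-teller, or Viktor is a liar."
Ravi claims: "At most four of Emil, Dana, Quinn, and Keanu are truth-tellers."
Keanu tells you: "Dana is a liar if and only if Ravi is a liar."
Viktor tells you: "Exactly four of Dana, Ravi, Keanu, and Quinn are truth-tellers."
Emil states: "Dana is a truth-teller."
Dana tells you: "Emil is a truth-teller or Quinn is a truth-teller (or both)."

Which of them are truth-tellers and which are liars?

Quinn: truth-teller, Ravi: truth-teller, Keanu: truth-teller, Viktor: truth-teller, Emil: truth-teller, Dana: truth-teller

Regardless of anyone's role, Ravi's statement is true, so Ravi is a truth-teller.
Consider Quinn. Suppose Quinn is a liar.
Then no assignment of the remaining roles makes every statement match its speaker's type — contradiction.
So Quinn is a truth-teller.
With that fixed, Dana's statement is true, so Dana is a truth-teller.
With that fixed, Keanu's statement is true, so Keanu is a truth-teller.
With that fixed, Viktor's statement is true, so Viktor is a truth-teller.
With that fixed, Emil's statement is true, so Emil is a truth-teller.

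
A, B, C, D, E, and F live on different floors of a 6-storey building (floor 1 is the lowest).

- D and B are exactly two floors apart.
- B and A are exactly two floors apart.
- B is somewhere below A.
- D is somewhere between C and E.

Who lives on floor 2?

D

With clues 1–2, B is ruled out for floor 2.
With clues 1–3, A is ruled out for floor 2.
With clues 1–4, C, E, and F are ruled out for floor 2.
So floor 2 is D.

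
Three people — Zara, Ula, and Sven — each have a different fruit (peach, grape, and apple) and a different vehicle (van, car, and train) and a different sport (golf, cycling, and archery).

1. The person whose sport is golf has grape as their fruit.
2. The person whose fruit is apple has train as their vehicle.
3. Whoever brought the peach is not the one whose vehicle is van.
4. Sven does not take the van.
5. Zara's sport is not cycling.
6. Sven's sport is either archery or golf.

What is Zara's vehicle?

With clues 1–6, car and train are impossible for Zara's vehicle.
That leaves van.

van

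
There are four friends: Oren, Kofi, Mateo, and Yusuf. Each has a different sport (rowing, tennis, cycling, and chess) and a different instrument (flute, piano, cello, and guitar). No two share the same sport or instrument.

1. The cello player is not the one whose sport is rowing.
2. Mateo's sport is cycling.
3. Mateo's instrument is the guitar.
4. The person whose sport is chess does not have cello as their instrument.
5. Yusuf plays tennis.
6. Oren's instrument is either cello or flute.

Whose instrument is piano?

With clues 1–3, Mateo is impossible for the one with instrument piano.
With clues 1–5, Yusuf is impossible for the one with instrument piano.
With clues 1–6, Oren is impossible for the one with instrument piano.
That leaves Kofi.

Kofi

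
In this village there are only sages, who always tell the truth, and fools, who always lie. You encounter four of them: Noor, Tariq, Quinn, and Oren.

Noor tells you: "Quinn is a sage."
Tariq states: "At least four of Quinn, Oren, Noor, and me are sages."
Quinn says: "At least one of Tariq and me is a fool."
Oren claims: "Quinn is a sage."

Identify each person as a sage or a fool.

Noor: sage, Tariq: fool, Quinn: sage, Oren: sage

Consider Noor. Suppose Noor is a fool.
Then no assignment of the remaining roles makes every statement match its speaker's type — contradiction.
So Noor is a sage.
Consider Tariq. Suppose Tariq is a sage.
Then whichever role Quinn has, Quinn's statement has the wrong truth value — contradiction.
So Tariq is a fool.
With that fixed, Quinn's statement is true, so Quinn is a sage.
With that fixed, Oren's statement is true, so Oren is a sage.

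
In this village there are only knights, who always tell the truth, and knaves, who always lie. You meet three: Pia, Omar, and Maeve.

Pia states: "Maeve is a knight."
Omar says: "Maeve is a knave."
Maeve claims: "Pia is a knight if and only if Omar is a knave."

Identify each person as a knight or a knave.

Consider Pia. Suppose Pia is a knave.
Then no assignment of the remaining roles makes every statement match its speaker's type — contradiction.
So Pia is a knight.
Consider Omar. Suppose Omar is a knight.
Then no assignment of the remaining roles makes every statement match its speaker's type — contradiction.
So Omar is a knave.
With that fixed, Maeve's statement is true, so Maeve is a knight.

Pia: knight, Omar: knave, Maeve: knight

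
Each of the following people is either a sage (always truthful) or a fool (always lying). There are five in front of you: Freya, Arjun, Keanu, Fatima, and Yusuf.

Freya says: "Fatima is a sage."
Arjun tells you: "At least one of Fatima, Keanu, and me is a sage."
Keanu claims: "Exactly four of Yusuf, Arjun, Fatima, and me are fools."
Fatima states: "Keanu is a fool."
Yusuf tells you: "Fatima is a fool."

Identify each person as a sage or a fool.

Freya: sage, Arjun: sage, Keanu: fool, Fatima: sage, Yusuf: fool

Consider Freya. Suppose Freya is a fool.
Then no assignment of the remaining roles makes every statement match its speaker's type — contradiction.
So Freya is a sage.
Consider Arjun. Suppose Arjun is a fool.
Then no assignment of the remaining roles makes every statement match its speaker's type — contradiction.
So Arjun is a sage.
With that fixed, Keanu's statement is false, so Keanu is a fool.
With that fixed, Fatima's statement is true, so Fatima is a sage.
With that fixed, Yusuf's statement is false, so Yusuf is a fool.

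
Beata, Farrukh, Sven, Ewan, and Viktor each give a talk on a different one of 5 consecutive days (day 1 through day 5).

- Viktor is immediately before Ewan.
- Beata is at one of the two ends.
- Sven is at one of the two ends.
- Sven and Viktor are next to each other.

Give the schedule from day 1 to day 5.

From clue 1: Ewan is in {2,3,4,5}.
From clues 1–2: Beata is in {1,5}.
From clues 1–4: Sven → day 1, Viktor → day 2, Ewan → day 3, Farrukh → day 4, Beata → day 5.

Sven, Viktor, Ewan, Farrukh, Beata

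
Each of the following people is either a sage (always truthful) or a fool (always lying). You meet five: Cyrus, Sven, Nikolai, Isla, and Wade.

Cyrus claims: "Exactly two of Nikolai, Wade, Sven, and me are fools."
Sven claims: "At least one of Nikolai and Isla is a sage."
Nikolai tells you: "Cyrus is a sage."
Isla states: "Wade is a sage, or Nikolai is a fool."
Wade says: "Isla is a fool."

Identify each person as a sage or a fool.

Cyrus: fool, Sven: sage, Nikolai: fool, Isla: sage, Wade: fool

Consider Cyrus. Suppose Cyrus is a sage.
Then no assignment of the remaining roles makes every statement match its speaker's type — contradiction.
So Cyrus is a fool.
With that fixed, Nikolai's statement is false, so Nikolai is a fool.
With that fixed, Isla's statement is true, so Isla is a sage.
With that fixed, Wade's statement is false, so Wade is a fool.
With that fixed, Sven's statement is true, so Sven is a sage.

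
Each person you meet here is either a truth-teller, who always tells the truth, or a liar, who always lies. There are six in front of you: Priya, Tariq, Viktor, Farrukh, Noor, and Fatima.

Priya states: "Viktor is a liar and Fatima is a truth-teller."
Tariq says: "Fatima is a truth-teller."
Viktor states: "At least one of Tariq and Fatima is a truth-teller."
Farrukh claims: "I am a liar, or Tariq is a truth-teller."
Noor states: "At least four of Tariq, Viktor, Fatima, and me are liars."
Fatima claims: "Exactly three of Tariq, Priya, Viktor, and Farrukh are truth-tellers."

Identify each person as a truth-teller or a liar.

Consider Priya. Suppose Priya is a truth-teller.
Then no assignment of the remaining roles makes every statement match its speaker's type — contradiction.
So Priya is a liar.
Consider Tariq. Suppose Tariq is a liar.
Then whichever role Farrukh has, Farrukh's statement has the wrong truth value — contradiction.
So Tariq is a truth-teller.
With that fixed, Viktor's statement is true, so Viktor is a truth-teller.
With that fixed, Farrukh's statement is true, so Farrukh is a truth-teller.
With that fixed, Noor's statement is false, so Noor is a liar.
With that fixed, Fatima's statement is true, so Fatima is a truth-teller.

Priya: liar, Tariq: truth-teller, Viktor: truth-teller, Farrukh: truth-teller, Noor: liar, Fatima: truth-teller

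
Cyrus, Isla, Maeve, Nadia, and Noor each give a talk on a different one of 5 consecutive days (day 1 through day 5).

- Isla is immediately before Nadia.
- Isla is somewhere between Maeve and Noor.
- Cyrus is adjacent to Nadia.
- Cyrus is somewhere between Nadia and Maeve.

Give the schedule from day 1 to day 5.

Noor, Isla, Nadia, Cyrus, Maeve

From clue 1: Isla is in {1,2,3,4}.
From clues 1–2: Isla is in {2,3}.
From clues 1–3: Isla → day 2, Nadia → day 3, Cyrus → day 4.
From clues 1–4: Noor → day 1, Maeve → day 5.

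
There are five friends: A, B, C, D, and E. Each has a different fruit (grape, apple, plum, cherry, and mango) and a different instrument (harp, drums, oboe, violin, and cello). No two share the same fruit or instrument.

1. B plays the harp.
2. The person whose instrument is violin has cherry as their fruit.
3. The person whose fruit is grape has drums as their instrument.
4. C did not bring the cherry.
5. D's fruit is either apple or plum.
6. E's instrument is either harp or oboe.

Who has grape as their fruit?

C

With clues 1–3, B is impossible for the one with fruit grape.
With clues 1–5, D is impossible for the one with fruit grape.
With clues 1–6, A and E are impossible for the one with fruit grape.
That leaves C.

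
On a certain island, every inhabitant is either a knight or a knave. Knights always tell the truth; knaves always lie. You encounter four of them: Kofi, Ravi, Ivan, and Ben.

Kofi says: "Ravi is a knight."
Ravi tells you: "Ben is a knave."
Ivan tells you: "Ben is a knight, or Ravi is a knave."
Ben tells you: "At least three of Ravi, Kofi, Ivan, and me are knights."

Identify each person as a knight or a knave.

Kofi: knight, Ravi: knight, Ivan: knave, Ben: knave

Consider Kofi. Suppose Kofi is a knave.
Then no assignment of the remaining roles makes every statement match its speaker's type — contradiction.
So Kofi is a knight.
Consider Ravi. Suppose Ravi is a knave.
Then Kofi's statement comes out false, contradicting Kofi being a knight.
So Ravi is a knight.
Consider Ivan. Suppose Ivan is a knight.
Then no assignment of the remaining roles makes every statement match its speaker's type — contradiction.
So Ivan is a knave.
Consider Ben. Suppose Ben is a knight.
Then Ravi's statement comes out false, contradicting Ravi being a knight.
So Ben is a knave.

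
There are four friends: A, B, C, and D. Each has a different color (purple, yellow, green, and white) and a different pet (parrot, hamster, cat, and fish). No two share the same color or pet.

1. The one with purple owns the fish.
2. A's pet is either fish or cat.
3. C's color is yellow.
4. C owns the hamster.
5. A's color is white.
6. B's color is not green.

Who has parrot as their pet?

With clues 1–2, A is impossible for the one with pet parrot.
With clues 1–4, C is impossible for the one with pet parrot.
With clues 1–6, B is impossible for the one with pet parrot.
That leaves D.

D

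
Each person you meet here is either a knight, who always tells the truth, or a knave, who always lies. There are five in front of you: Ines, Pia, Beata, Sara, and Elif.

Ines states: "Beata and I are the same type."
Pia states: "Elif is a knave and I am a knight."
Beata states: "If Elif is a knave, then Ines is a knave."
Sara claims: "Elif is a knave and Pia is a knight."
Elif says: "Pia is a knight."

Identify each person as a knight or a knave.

Ines: knave, Pia: knave, Beata: knight, Sara: knave, Elif: knave

Consider Ines. Suppose Ines is a knight.
Then no assignment of the remaining roles makes every statement match its speaker's type — contradiction.
So Ines is a knave.
With that fixed, Beata's statement is true, so Beata is a knight.
Consider Pia. Suppose Pia is a knight.
Then no assignment of the remaining roles makes every statement match its speaker's type — contradiction.
So Pia is a knave.
With that fixed, Sara's statement is false, so Sara is a knave.
With that fixed, Elif's statement is false, so Elif is a knave.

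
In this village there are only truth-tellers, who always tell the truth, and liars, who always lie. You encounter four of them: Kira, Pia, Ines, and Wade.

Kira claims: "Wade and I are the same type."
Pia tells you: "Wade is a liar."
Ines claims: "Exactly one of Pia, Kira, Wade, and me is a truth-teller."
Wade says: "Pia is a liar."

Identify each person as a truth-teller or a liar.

Consider Kira. Suppose Kira is a liar.
Then no assignment of the remaining roles makes every statement match its speaker's type — contradiction.
So Kira is a truth-teller.
Consider Pia. Suppose Pia is a truth-teller.
Then no assignment of the remaining roles makes every statement match its speaker's type — contradiction.
So Pia is a liar.
With that fixed, Wade's statement is true, so Wade is a truth-teller.
With that fixed, Ines's statement is false, so Ines is a liar.

Kira: truth-teller, Pia: liar, Ines: liar, Wade: truth-teller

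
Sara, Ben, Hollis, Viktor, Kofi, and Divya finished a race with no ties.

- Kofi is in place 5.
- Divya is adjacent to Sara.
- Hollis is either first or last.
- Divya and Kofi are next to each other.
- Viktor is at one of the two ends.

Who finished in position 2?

Ben

With clue 1, Kofi is ruled out for place 2.
With clues 1–3, Hollis is ruled out for place 2.
With clues 1–4, Divya and Sara are ruled out for place 2.
With clues 1–5, Viktor is ruled out for place 2.
So place 2 is Ben.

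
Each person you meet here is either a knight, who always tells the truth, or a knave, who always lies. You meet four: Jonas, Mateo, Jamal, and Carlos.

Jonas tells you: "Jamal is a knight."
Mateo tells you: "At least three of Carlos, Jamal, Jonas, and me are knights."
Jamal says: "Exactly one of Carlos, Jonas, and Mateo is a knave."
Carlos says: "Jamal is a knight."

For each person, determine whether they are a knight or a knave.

Jonas: knave, Mateo: knave, Jamal: knave, Carlos: knave

Consider Jonas. Suppose Jonas is a knight.
Then no assignment of the remaining roles makes every statement match its speaker's type — contradiction.
So Jonas is a knave.
Consider Mateo. Suppose Mateo is a knight.
Then no assignment of the remaining roles makes every statement match its speaker's type — contradiction.
So Mateo is a knave.
With that fixed, Jamal's statement is false, so Jamal is a knave.
With that fixed, Carlos's statement is false, so Carlos is a knave.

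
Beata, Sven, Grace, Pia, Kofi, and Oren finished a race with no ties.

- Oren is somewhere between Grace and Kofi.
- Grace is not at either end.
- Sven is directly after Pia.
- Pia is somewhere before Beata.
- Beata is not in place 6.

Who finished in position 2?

Sven

With clues 1–4, Beata, Grace, and Kofi are ruled out for place 2.
With clues 1–5, Oren and Pia are ruled out for place 2.
So place 2 is Sven.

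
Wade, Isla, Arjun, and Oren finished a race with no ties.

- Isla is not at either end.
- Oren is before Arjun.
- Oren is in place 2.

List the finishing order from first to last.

Wade, Oren, Isla, Arjun

From clue 1: Isla is in {2,3}.
From clues 1–3: Wade → place 1, Oren → place 2, Isla → place 3, Arjun → place 4.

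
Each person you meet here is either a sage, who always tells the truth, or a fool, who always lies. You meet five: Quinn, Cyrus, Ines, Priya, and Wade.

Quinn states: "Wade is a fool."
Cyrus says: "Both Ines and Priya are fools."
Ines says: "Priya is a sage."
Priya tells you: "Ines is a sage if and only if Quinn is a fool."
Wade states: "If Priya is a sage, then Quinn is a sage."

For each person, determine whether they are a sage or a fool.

Consider Quinn. Suppose Quinn is a sage.
Then no assignment of the remaining roles makes every statement match its speaker's type — contradiction.
So Quinn is a fool.
Consider Cyrus. Suppose Cyrus is a fool.
Then no assignment of the remaining roles makes every statement match its speaker's type — contradiction.
So Cyrus is a sage.
Consider Ines. Suppose Ines is a sage.
Then Cyrus's statement comes out false, contradicting Cyrus being a sage.
So Ines is a fool.
With that fixed, Priya's statement is false, so Priya is a fool.
With that fixed, Wade's statement is true, so Wade is a sage.

Quinn: fool, Cyrus: sage, Ines: fool, Priya: fool, Wade: sage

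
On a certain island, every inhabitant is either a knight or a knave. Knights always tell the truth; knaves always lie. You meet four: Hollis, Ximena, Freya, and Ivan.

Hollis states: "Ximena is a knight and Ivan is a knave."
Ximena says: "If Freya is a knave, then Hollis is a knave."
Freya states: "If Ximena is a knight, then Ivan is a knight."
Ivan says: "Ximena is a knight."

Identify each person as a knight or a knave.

Consider Hollis. Suppose Hollis is a knight.
Then no assignment of the remaining roles makes every statement match its speaker's type — contradiction.
So Hollis is a knave.
With that fixed, Ximena's statement is true, so Ximena is a knight.
With that fixed, Ivan's statement is true, so Ivan is a knight.
With that fixed, Freya's statement is true, so Freya is a knight.

Hollis: knave, Ximena: knight, Freya: knight, Ivan: knight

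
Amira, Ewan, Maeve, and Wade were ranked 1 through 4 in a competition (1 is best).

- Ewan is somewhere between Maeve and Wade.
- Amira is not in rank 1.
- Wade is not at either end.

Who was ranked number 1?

Maeve

With clue 1, Ewan is ruled out for rank 1.
With clues 1–2, Amira is ruled out for rank 1.
With clues 1–3, Wade is ruled out for rank 1.
So rank 1 is Maeve.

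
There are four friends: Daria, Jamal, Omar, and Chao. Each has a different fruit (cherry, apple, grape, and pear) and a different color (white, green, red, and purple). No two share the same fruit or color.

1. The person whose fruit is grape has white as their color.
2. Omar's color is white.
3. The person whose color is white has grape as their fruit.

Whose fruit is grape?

With clues 1–2, Chao, Daria, and Jamal are impossible for the one with fruit grape.
That leaves Omar.

Omar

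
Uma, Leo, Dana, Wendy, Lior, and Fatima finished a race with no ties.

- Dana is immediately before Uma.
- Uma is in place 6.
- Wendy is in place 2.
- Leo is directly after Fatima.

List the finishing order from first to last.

Lior, Wendy, Fatima, Leo, Dana, Uma

From clue 1: Uma is in {2,3,4,5,6}.
From clues 1–2: Dana → place 5, Uma → place 6.
From clues 1–3: Wendy → place 2.
From clues 1–4: Lior → place 1, Fatima → place 3, Leo → place 4.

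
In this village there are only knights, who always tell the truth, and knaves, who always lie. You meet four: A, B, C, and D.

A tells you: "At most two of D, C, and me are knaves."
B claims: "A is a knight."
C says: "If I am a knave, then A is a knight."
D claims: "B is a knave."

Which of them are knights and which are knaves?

A: knight, B: knight, C: knight, D: knave

Consider A. Suppose A is a knave.
Then no assignment of the remaining roles makes every statement match its speaker's type — contradiction.
So A is a knight.
With that fixed, B's statement is true, so B is a knight.
With that fixed, C's statement is true, so C is a knight.
With that fixed, D's statement is false, so D is a knave.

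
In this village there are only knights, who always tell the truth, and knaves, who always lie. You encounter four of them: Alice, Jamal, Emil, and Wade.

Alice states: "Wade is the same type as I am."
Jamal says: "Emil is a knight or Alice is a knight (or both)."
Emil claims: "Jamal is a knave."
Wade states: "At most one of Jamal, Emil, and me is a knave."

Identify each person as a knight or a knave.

Alice: knight, Jamal: knight, Emil: knave, Wade: knight

Consider Alice. Suppose Alice is a knave.
Then no assignment of the remaining roles makes every statement match its speaker's type — contradiction.
So Alice is a knight.
With that fixed, Jamal's statement is true, so Jamal is a knight.
With that fixed, Emil's statement is false, so Emil is a knave.
Consider Wade. Suppose Wade is a knave.
Then Alice's statement comes out false, contradicting Alice being a knight.
So Wade is a knight.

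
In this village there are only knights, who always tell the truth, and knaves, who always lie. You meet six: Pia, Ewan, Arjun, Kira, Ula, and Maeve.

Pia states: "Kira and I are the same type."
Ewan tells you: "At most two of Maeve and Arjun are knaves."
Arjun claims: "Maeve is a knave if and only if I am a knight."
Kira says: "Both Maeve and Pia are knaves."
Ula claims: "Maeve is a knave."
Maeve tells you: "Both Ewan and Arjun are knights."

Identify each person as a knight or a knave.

Regardless of anyone's role, Ewan's statement is true, so Ewan is a knight.
Consider Pia. Suppose Pia is a knight.
Then no assignment of the remaining roles makes every statement match its speaker's type — contradiction.
So Pia is a knave.
Consider Arjun. Suppose Arjun is a knight.
Then no assignment of the remaining roles makes every statement match its speaker's type — contradiction.
So Arjun is a knave.
With that fixed, Maeve's statement is false, so Maeve is a knave.
With that fixed, Kira's statement is true, so Kira is a knight.
With that fixed, Ula's statement is true, so Ula is a knight.

Pia: knave, Ewan: knight, Arjun: knave, Kira: knight, Ula: knight, Maeve: knave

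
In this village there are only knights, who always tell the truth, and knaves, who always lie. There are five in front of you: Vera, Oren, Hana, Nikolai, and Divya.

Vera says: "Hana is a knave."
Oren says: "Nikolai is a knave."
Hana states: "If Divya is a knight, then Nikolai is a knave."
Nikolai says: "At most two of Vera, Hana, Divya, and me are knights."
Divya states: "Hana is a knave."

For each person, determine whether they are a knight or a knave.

Consider Vera. Suppose Vera is a knight.
Then no assignment of the remaining roles makes every statement match its speaker's type — contradiction.
So Vera is a knave.
Consider Oren. Suppose Oren is a knight.
Then no assignment of the remaining roles makes every statement match its speaker's type — contradiction.
So Oren is a knave.
Consider Hana. Suppose Hana is a knave.
Then Vera's statement comes out true, contradicting Vera being a knave.
So Hana is a knight.
With that fixed, Divya's statement is false, so Divya is a knave.
With that fixed, Nikolai's statement is true, so Nikolai is a knight.

Vera: knave, Oren: knave, Hana: knight, Nikolai: knight, Divya: knave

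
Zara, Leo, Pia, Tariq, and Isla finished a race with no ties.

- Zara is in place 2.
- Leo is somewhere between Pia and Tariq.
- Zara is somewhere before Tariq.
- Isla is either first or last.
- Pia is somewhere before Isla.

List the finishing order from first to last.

From clue 1: Zara → place 2.
From clues 1–2: Leo is in {3,4}.
From clues 1–5: Pia → place 1, Leo → place 3, Tariq → place 4, Isla → place 5.

Pia, Zara, Leo, Tariq, Isla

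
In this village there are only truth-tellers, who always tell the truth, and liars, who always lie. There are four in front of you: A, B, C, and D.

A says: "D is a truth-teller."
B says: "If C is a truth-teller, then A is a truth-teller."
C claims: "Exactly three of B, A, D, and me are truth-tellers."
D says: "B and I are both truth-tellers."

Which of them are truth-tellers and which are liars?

A: liar, B: truth-teller, C: liar, D: liar

Consider A. Suppose A is a truth-teller.
Then no assignment of the remaining roles makes every statement match its speaker's type — contradiction.
So A is a liar.
Consider B. Suppose B is a liar.
Then no assignment of the remaining roles makes every statement match its speaker's type — contradiction.
So B is a truth-teller.
Consider C. Suppose C is a truth-teller.
Then B's statement comes out false, contradicting B being a truth-teller.
So C is a liar.
Consider D. Suppose D is a truth-teller.
Then A's statement comes out true, contradicting A being a liar.
So D is a liar.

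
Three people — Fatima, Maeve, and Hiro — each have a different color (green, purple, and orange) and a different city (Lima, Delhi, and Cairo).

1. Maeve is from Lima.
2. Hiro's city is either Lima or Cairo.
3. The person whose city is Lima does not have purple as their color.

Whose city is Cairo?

Clue 1 rules out Maeve for the one with city Cairo.
With clues 1–2, Fatima is impossible for the one with city Cairo.
That leaves Hiro.

Hiro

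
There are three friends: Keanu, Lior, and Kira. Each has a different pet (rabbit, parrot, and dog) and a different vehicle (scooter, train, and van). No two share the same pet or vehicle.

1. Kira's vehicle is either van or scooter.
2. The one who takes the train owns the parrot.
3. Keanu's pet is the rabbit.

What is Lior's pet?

With clues 1–3, dog and rabbit are impossible for Lior's pet.
That leaves parrot.

parrot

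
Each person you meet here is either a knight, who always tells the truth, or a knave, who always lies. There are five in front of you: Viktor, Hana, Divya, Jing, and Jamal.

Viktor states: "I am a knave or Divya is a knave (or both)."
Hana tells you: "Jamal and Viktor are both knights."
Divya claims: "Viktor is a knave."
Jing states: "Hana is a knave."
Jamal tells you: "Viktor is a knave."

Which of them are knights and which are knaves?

Viktor: knight, Hana: knave, Divya: knave, Jing: knight, Jamal: knave

Consider Viktor. Suppose Viktor is a knave.
Then Viktor's own statement would have to be false, but it can't be — contradiction.
So Viktor is a knight.
With that fixed, Divya's statement is false, so Divya is a knave.
With that fixed, Jamal's statement is false, so Jamal is a knave.
With that fixed, Hana's statement is false, so Hana is a knave.
With that fixed, Jing's statement is true, so Jing is a knight.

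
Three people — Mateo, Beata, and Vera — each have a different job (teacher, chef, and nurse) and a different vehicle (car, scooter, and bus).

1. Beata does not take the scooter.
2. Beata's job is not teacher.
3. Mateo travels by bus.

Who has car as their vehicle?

With clues 1–3, Mateo and Vera are impossible for the one with vehicle car.
That leaves Beata.

Beata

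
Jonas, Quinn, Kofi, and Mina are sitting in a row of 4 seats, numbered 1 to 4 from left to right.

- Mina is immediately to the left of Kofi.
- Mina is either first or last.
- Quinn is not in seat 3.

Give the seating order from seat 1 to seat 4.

Mina, Kofi, Jonas, Quinn

From clue 1: Kofi is in {2,3,4}.
From clues 1–2: Mina → seat 1, Kofi → seat 2.
From clues 1–3: Jonas → seat 3, Quinn → seat 4.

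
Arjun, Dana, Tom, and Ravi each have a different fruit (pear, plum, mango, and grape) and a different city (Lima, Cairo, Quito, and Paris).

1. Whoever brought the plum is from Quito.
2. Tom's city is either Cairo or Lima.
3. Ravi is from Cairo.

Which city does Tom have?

With clues 1–2, Paris and Quito are impossible for Tom's city.
With clues 1–3, Cairo is impossible for Tom's city.
That leaves Lima.

Lima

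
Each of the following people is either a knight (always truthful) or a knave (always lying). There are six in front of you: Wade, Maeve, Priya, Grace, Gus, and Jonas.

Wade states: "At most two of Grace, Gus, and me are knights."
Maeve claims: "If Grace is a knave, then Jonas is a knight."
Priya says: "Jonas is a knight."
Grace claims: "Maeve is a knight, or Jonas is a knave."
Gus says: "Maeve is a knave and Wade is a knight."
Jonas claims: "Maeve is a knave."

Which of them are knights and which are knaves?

Wade: knight, Maeve: knight, Priya: knave, Grace: knight, Gus: knave, Jonas: knave

Consider Wade. Suppose Wade is a knave.
Then Wade's own statement would have to be false, but it can't be — contradiction.
So Wade is a knight.
Consider Maeve. Suppose Maeve is a knave.
Then no assignment of the remaining roles makes every statement match its speaker's type — contradiction.
So Maeve is a knight.
With that fixed, Grace's statement is true, so Grace is a knight.
With that fixed, Gus's statement is false, so Gus is a knave.
With that fixed, Jonas's statement is false, so Jonas is a knave.
With that fixed, Priya's statement is false, so Priya is a knave.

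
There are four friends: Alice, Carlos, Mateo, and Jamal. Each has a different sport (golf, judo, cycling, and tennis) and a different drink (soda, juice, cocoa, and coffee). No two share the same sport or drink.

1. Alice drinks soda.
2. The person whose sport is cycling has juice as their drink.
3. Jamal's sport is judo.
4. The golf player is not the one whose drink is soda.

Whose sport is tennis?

With clues 1–3, Jamal is impossible for the one with sport tennis.
With clues 1–4, Carlos and Mateo are impossible for the one with sport tennis.
That leaves Alice.

Alice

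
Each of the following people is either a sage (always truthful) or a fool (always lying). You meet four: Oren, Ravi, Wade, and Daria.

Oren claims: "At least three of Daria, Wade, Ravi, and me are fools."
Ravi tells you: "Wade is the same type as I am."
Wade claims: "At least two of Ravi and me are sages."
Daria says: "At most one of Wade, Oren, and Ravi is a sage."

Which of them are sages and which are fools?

Consider Oren. Suppose Oren is a sage.
Then no assignment of the remaining roles makes every statement match its speaker's type — contradiction.
So Oren is a fool.
Consider Ravi. Suppose Ravi is a fool.
Then no assignment of the remaining roles makes every statement match its speaker's type — contradiction.
So Ravi is a sage.
Consider Wade. Suppose Wade is a fool.
Then Ravi's statement comes out false, contradicting Ravi being a sage.
So Wade is a sage.
With that fixed, Daria's statement is false, so Daria is a fool.

Oren: fool, Ravi: sage, Wade: sage, Daria: fool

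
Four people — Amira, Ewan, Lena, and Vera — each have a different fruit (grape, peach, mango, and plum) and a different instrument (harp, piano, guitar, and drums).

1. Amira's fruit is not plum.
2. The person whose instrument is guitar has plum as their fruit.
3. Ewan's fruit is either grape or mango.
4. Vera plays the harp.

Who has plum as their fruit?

Clue 1 rules out Amira for the one with fruit plum.
With clues 1–3, Ewan is impossible for the one with fruit plum.
With clues 1–4, Vera is impossible for the one with fruit plum.
That leaves Lena.

Lena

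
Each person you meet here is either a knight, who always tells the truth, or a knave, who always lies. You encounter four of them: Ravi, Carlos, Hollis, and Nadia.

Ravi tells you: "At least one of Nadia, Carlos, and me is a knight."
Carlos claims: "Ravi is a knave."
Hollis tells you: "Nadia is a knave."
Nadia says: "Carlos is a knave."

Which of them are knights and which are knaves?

Ravi: knight, Carlos: knave, Hollis: knave, Nadia: knight

Consider Ravi. Suppose Ravi is a knave.
Then no assignment of the remaining roles makes every statement match its speaker's type — contradiction.
So Ravi is a knight.
With that fixed, Carlos's statement is false, so Carlos is a knave.
With that fixed, Nadia's statement is true, so Nadia is a knight.
With that fixed, Hollis's statement is false, so Hollis is a knave.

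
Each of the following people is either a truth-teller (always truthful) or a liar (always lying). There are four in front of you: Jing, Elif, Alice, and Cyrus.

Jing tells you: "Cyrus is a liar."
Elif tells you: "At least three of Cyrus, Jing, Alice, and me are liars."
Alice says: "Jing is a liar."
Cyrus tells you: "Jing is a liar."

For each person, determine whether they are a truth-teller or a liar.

Jing: liar, Elif: liar, Alice: truth-teller, Cyrus: truth-teller

Consider Jing. Suppose Jing is a truth-teller.
Then no assignment of the remaining roles makes every statement match its speaker's type — contradiction.
So Jing is a liar.
With that fixed, Alice's statement is true, so Alice is a truth-teller.
With that fixed, Cyrus's statement is true, so Cyrus is a truth-teller.
With that fixed, Elif's statement is false, so Elif is a liar.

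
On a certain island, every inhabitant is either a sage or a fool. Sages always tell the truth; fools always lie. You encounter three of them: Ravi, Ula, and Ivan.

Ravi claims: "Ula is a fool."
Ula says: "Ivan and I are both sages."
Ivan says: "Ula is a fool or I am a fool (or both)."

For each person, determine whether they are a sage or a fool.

Ravi: sage, Ula: fool, Ivan: sage

Consider Ravi. Suppose Ravi is a fool.
Then no assignment of the remaining roles makes every statement match its speaker's type — contradiction.
So Ravi is a sage.
Consider Ula. Suppose Ula is a sage.
Then Ravi's statement comes out false, contradicting Ravi being a sage.
So Ula is a fool.
With that fixed, Ivan's statement is true, so Ivan is a sage.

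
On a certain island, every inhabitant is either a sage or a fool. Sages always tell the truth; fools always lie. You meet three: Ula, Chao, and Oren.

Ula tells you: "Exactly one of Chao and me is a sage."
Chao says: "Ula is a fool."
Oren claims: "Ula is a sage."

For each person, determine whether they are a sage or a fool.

Consider Ula. Suppose Ula is a fool.
Then no assignment of the remaining roles makes every statement match its speaker's type — contradiction.
So Ula is a sage.
With that fixed, Chao's statement is false, so Chao is a fool.
With that fixed, Oren's statement is true, so Oren is a sage.

Ula: sage, Chao: fool, Oren: sage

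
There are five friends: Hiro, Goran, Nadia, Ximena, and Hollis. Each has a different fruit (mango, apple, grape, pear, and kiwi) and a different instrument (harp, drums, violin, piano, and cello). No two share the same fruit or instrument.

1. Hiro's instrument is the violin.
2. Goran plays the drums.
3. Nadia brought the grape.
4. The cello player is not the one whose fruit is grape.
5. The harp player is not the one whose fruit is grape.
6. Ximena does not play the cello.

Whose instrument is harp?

Ximena

Clue 1 rules out Hiro for the one with instrument harp.
With clues 1–2, Goran is impossible for the one with instrument harp.
With clues 1–5, Nadia is impossible for the one with instrument harp.
With clues 1–6, Hollis is impossible for the one with instrument harp.
That leaves Ximena.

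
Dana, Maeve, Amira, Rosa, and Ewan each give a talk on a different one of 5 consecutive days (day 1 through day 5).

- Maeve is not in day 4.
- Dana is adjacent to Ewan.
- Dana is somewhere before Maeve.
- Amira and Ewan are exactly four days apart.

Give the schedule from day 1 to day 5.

Ewan, Dana, Maeve, Rosa, Amira

From clue 1: Maeve is in {1,2,3,5}.
From clues 1–3: Maeve is in {3,5}.
From clues 1–4: Ewan → day 1, Dana → day 2, Maeve → day 3, Rosa → day 4, Amira → day 5.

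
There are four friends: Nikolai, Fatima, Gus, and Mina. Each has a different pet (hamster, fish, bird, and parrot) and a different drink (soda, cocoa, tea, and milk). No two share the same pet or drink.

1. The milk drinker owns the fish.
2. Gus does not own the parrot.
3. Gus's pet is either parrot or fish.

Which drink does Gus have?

With clues 1–3, cocoa, soda, and tea are impossible for Gus's drink.
That leaves milk.

milk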